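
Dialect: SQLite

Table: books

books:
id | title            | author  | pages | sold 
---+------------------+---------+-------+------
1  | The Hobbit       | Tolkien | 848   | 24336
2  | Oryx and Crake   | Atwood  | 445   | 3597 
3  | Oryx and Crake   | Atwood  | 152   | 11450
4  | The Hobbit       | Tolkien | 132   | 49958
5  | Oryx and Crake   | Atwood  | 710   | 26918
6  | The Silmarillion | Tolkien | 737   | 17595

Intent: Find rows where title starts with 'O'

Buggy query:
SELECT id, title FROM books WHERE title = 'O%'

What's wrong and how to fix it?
Bug: Wildcards only work with LIKE; '=' treats '%' as a literal character

Fix: Use LIKE for wildcard pattern matching

Corrected query:
SELECT id, title FROM books WHERE title LIKE 'O%'

Result:
id | title         
---+---------------
2  | Oryx and Crake
3  | Oryx and Crake
5  | Oryx and Crake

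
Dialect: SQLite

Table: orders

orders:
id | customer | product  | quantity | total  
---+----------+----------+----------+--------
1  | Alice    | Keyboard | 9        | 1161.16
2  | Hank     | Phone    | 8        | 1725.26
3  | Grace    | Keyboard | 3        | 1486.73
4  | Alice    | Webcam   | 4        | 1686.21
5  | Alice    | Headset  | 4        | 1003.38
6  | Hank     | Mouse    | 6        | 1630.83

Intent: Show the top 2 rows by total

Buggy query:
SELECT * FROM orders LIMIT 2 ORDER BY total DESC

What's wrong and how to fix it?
Bug: LIMIT must come after ORDER BY

Fix: Sort with ORDER BY, then apply LIMIT

Corrected query:
SELECT * FROM orders ORDER BY total DESC LIMIT 2

Result:
id | customer | product | quantity | total  
---+----------+---------+----------+--------
2  | Hank     | Phone   | 8        | 1725.26
4  | Alice    | Webcam  | 4        | 1686.21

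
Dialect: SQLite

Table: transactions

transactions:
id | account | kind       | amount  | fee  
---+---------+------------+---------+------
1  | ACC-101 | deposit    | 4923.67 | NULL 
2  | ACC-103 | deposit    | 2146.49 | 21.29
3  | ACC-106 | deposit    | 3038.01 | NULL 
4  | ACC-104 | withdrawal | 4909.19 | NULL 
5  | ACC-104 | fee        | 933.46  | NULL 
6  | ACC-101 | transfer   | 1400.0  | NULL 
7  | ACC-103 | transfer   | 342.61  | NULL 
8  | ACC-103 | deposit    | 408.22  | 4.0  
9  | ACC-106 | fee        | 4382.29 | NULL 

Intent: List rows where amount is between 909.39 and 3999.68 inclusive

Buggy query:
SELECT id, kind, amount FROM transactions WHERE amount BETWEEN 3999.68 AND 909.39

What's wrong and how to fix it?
Bug: BETWEEN expects the lower bound first; with 3999.68 AND 909.39 the range is empty

Fix: Swap the bounds so the smaller value comes first

Corrected query:
SELECT id, kind, amount FROM transactions WHERE amount BETWEEN 909.39 AND 3999.68

Result:
id | kind     | amount 
---+----------+--------
2  | deposit  | 2146.49
3  | deposit  | 3038.01
5  | fee      | 933.46 
6  | transfer | 1400   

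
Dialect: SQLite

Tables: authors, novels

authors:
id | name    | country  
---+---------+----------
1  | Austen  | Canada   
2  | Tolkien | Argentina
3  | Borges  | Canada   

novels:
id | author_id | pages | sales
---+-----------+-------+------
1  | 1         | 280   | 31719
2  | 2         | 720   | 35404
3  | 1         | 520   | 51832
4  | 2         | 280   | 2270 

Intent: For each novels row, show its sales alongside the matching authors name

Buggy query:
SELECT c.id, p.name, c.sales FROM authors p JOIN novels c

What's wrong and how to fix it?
Bug: Missing join condition: each novels row is matched to all authors rows instead of just its own

Fix: Add ON c.author_id = p.id to the JOIN

Corrected query:
SELECT c.id, p.name, c.sales FROM authors p JOIN novels c ON c.author_id = p.id

Result:
id | name    | sales
---+---------+------
1  | Austen  | 31719
2  | Tolkien | 35404
3  | Austen  | 51832
4  | Tolkien | 2270 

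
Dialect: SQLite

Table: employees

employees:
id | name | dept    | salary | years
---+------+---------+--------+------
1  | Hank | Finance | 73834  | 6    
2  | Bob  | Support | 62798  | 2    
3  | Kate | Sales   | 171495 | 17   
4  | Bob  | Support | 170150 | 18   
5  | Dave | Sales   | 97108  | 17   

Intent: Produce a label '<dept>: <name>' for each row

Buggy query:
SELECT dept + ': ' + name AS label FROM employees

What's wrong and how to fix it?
Bug: '+' is numeric addition; on text columns SQLite converts them to 0 instead of concatenating

Fix: Replace + with || to concatenate text

Corrected query:
SELECT dept || ': ' || name AS label FROM employees

Result:
label        
-------------
Finance: Hank
Support: Bob 
Sales: Kate  
Support: Bob 
Sales: Dave  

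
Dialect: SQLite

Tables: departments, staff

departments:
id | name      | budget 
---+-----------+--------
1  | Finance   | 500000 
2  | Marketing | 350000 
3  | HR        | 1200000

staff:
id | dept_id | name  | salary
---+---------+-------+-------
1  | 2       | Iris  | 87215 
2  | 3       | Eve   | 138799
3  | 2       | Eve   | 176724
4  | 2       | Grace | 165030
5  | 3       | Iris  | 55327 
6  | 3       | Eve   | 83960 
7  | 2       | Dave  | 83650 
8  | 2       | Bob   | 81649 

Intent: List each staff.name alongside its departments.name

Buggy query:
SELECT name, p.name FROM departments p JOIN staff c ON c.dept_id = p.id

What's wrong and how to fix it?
Bug: 'name' exists in both joined tables, so the database can't tell which one is meant

Fix: Qualify the column with its table alias (c.name)

Corrected query:
SELECT c.name, p.name FROM departments p JOIN staff c ON c.dept_id = p.id

Result:
name  | name     
------+----------
Iris  | Marketing
Eve   | HR       
Eve   | Marketing
Grace | Marketing
Iris  | HR       
Eve   | HR       
Dave  | Marketing
Bob   | Marketing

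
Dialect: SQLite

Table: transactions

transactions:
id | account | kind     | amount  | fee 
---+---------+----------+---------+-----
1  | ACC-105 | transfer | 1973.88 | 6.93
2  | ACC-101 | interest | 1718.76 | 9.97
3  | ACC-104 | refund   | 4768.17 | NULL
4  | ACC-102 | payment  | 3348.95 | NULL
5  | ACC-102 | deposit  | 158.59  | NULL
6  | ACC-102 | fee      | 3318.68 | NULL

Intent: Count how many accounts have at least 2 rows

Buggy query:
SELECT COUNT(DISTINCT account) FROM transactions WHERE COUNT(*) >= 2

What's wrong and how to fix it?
Bug: WHERE filters individual rows, not groups, so a group-level COUNT is invalid there

Fix: Use a subquery that GROUPs and filters with HAVING, then count its rows

Corrected query:
SELECT COUNT(*) FROM (SELECT account FROM transactions GROUP BY account HAVING COUNT(*) >= 2)

Result:
COUNT(*)
--------
1       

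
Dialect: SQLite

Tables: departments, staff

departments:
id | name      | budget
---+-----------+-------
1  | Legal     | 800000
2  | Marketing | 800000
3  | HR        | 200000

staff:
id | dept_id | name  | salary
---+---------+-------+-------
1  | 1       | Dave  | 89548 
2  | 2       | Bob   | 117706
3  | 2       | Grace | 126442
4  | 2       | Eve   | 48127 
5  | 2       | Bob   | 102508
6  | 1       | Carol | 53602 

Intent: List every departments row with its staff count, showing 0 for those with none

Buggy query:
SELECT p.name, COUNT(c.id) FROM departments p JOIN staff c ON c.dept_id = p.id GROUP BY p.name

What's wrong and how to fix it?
Bug: An inner join excludes parents with zero children

Fix: Use LEFT JOIN so parents without children still appear (COUNT(c.id) gives 0)

Corrected query:
SELECT p.name, COUNT(c.id) FROM departments p LEFT JOIN staff c ON c.dept_id = p.id GROUP BY p.name

Result:
name      | COUNT(c.id)
----------+------------
HR        | 0          
Legal     | 2          
Marketing | 4          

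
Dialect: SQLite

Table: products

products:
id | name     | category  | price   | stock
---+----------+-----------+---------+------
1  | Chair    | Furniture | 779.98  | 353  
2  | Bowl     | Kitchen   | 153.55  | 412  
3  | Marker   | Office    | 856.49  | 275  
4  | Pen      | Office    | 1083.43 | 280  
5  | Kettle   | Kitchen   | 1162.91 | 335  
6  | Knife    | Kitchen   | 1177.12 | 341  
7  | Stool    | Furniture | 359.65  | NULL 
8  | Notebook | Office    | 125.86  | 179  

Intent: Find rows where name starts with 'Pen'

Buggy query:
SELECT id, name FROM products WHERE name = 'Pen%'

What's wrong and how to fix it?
Bug: Wildcards only work with LIKE; '=' treats '%' as a literal character

Fix: Use LIKE for wildcard pattern matching

Corrected query:
SELECT id, name FROM products WHERE name LIKE 'Pen%'

Result:
id | name
---+-----
4  | Pen 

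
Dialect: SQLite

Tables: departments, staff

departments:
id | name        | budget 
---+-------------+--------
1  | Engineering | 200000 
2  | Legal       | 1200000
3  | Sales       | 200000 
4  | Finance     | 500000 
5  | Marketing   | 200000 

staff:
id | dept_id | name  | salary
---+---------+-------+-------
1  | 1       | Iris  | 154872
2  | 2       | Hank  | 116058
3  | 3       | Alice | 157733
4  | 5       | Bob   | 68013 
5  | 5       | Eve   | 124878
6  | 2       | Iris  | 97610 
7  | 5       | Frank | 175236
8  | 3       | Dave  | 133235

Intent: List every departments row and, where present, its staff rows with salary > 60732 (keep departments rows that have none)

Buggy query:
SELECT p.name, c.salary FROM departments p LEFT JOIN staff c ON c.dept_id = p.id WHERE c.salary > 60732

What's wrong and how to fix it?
Bug: Filtering c.salary in WHERE discards the NULL rows produced by LEFT JOIN, turning it into an inner join

Fix: Put 'c.salary > 60732' in the JOIN's ON clause instead of WHERE

Corrected query:
SELECT p.name, c.salary FROM departments p LEFT JOIN staff c ON c.dept_id = p.id AND c.salary > 60732

Result:
name        | salary
------------+-------
Engineering | 154872
Legal       | 97610 
Legal       | 116058
Sales       | 133235
Sales       | 157733
Finance     | NULL  
Marketing   | 68013 
Marketing   | 124878
Marketing   | 175236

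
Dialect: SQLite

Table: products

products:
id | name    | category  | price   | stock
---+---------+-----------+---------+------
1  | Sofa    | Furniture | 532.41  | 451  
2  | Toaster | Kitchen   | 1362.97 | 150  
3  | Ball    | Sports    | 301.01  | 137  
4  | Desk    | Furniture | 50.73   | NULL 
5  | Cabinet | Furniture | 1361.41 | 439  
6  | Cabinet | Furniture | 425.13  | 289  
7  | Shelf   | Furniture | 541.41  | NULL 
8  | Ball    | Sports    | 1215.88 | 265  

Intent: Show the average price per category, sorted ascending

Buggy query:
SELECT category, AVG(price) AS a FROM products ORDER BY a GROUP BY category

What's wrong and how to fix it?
Bug: GROUP BY must precede ORDER BY

Fix: Move ORDER BY to the end, after GROUP BY

Corrected query:
SELECT category, AVG(price) AS a FROM products GROUP BY category ORDER BY a

Result:
category  | a      
----------+--------
Furniture | 582.218
Sports    | 758.445
Kitchen   | 1362.97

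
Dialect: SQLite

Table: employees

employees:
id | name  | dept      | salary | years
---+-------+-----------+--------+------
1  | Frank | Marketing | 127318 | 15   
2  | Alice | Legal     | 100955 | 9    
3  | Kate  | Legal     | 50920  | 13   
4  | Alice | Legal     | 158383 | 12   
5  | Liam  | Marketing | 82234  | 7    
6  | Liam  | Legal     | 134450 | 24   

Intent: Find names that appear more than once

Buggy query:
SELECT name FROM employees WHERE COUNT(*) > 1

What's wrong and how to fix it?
Bug: WHERE can't reference COUNT(*); aggregates are computed after WHERE

Fix: Group first, then use HAVING for the count condition

Corrected query:
SELECT name FROM employees GROUP BY name HAVING COUNT(*) > 1

Result:
name 
-----
Alice
Liam 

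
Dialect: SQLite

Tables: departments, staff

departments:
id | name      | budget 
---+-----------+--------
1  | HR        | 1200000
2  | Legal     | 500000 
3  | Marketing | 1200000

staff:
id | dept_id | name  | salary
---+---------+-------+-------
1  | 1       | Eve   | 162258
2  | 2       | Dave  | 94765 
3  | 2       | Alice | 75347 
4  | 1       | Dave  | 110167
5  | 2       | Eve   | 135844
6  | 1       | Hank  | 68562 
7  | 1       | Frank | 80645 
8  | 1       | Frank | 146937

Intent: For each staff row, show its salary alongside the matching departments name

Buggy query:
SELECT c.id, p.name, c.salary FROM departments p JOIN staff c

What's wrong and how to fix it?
Bug: JOIN with no ON clause produces a cartesian product; every staff row pairs with every departments row

Fix: Specify the join condition linking the foreign key to the parent id

Corrected query:
SELECT c.id, p.name, c.salary FROM departments p JOIN staff c ON c.dept_id = p.id

Result:
id | name  | salary
---+-------+-------
1  | HR    | 162258
2  | Legal | 94765 
3  | Legal | 75347 
4  | HR    | 110167
5  | Legal | 135844
6  | HR    | 68562 
7  | HR    | 80645 
8  | HR    | 146937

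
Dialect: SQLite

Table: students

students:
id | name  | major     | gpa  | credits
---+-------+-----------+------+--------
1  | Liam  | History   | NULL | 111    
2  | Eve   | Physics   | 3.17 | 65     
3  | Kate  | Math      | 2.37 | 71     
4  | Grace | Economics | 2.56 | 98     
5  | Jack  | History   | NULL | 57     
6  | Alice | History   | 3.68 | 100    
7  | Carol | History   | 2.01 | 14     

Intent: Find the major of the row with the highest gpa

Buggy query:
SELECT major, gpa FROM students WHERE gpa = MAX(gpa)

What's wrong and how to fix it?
Bug: MAX(gpa) is an aggregate and cannot be used directly in WHERE

Fix: Wrap MAX in a scalar subquery so WHERE compares against a single value

Corrected query:
SELECT major, gpa FROM students WHERE gpa = (SELECT MAX(gpa) FROM students)

Result:
major   | gpa 
--------+-----
History | 3.68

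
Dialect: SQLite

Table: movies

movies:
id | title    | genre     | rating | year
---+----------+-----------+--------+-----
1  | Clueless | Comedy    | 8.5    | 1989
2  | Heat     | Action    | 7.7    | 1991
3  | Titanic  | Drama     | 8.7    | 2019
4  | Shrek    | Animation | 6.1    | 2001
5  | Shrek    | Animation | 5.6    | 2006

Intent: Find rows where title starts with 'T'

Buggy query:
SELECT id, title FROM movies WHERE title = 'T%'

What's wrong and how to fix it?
Bug: Wildcards only work with LIKE; '=' treats '%' as a literal character

Fix: Replace '=' with LIKE so 'T%' is treated as a pattern

Corrected query:
SELECT id, title FROM movies WHERE title LIKE 'T%'

Result:
id | title  
---+--------
3  | Titanic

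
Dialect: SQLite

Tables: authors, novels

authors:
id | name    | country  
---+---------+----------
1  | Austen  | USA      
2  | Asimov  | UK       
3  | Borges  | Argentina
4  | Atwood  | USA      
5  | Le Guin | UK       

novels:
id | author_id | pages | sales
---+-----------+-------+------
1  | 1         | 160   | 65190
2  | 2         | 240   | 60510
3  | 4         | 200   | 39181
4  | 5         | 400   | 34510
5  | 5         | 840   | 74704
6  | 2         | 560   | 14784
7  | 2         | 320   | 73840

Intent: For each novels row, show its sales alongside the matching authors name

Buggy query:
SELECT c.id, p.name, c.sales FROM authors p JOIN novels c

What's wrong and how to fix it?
Bug: JOIN with no ON clause produces a cartesian product; every novels row pairs with every authors row

Fix: Add ON c.author_id = p.id to the JOIN

Corrected query:
SELECT c.id, p.name, c.sales FROM authors p JOIN novels c ON c.author_id = p.id

Result:
id | name    | sales
---+---------+------
1  | Austen  | 65190
2  | Asimov  | 60510
3  | Atwood  | 39181
4  | Le Guin | 34510
5  | Le Guin | 74704
6  | Asimov  | 14784
7  | Asimov  | 73840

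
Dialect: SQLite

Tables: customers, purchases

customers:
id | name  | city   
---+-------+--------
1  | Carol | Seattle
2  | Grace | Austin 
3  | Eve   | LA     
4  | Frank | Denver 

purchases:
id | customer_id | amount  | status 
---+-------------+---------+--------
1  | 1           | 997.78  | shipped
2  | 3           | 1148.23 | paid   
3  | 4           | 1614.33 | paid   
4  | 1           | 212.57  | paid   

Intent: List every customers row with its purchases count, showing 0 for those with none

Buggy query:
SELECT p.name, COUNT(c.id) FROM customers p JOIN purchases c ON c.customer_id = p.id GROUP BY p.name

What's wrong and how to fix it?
Bug: INNER JOIN drops customers rows that have no matching purchases rows

Fix: Use LEFT JOIN so parents without children still appear (COUNT(c.id) gives 0)

Corrected query:
SELECT p.name, COUNT(c.id) FROM customers p LEFT JOIN purchases c ON c.customer_id = p.id GROUP BY p.name

Result:
name  | COUNT(c.id)
------+------------
Carol | 2          
Eve   | 1          
Frank | 1          
Grace | 0          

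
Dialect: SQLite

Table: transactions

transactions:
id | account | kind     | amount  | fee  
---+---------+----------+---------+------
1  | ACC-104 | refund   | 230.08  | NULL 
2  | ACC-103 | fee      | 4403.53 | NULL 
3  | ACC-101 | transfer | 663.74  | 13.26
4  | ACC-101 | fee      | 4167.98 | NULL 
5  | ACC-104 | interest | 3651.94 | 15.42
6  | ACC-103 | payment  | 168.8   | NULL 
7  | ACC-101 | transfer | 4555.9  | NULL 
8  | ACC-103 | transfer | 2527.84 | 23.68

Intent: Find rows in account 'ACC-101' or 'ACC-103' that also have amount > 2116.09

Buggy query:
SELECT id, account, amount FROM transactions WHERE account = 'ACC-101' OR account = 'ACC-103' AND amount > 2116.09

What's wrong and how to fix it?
Bug: Without parentheses, AND is evaluated before OR, so the amount filter only applies to the 'ACC-103' branch

Fix: Add parentheses around the OR so the AND applies to both alternatives

Corrected query:
SELECT id, account, amount FROM transactions WHERE (account = 'ACC-101' OR account = 'ACC-103') AND amount > 2116.09

Result:
id | account | amount 
---+---------+--------
2  | ACC-103 | 4403.53
4  | ACC-101 | 4167.98
7  | ACC-101 | 4555.9 
8  | ACC-103 | 2527.84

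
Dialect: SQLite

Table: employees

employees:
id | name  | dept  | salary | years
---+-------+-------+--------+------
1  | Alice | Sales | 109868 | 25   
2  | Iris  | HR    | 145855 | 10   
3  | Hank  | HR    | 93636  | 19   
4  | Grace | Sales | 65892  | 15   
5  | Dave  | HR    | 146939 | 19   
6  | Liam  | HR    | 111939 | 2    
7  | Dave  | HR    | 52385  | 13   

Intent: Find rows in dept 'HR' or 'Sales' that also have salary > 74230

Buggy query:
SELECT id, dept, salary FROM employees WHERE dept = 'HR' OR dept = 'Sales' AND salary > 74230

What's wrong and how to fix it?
Bug: AND binds tighter than OR, so this parses as dept = 'HR' OR (dept = 'Sales' AND salary > 74230)

Fix: Group the OR with parentheses (or use IN), then AND the threshold

Corrected query:
SELECT id, dept, salary FROM employees WHERE (dept = 'HR' OR dept = 'Sales') AND salary > 74230

Result:
id | dept  | salary
---+-------+-------
1  | Sales | 109868
2  | HR    | 145855
3  | HR    | 93636 
5  | HR    | 146939
6  | HR    | 111939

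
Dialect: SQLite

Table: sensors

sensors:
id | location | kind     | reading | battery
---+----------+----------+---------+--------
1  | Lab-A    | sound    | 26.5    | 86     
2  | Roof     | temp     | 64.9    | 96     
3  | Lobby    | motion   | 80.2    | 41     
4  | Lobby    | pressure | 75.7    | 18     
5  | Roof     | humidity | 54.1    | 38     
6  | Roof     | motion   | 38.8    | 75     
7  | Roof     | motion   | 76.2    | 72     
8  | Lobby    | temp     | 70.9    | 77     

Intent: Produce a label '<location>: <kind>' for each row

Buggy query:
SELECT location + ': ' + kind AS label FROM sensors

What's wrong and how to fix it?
Bug: SQLite uses || for string concatenation; + coerces text to numbers (yielding 0)

Fix: Replace + with || to concatenate text

Corrected query:
SELECT location || ': ' || kind AS label FROM sensors

Result:
label          
---------------
Lab-A: sound   
Roof: temp     
Lobby: motion  
Lobby: pressure
Roof: humidity 
Roof: motion   
Roof: motion   
Lobby: temp    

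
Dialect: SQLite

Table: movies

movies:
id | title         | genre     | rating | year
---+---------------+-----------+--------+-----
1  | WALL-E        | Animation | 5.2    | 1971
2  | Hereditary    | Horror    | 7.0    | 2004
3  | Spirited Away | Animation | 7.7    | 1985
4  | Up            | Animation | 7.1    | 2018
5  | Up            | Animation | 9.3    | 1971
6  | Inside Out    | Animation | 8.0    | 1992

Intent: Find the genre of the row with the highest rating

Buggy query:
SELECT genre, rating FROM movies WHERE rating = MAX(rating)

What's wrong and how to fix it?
Bug: MAX(rating) is an aggregate and cannot be used directly in WHERE

Fix: Wrap MAX in a scalar subquery so WHERE compares against a single value

Corrected query:
SELECT genre, rating FROM movies WHERE rating = (SELECT MAX(rating) FROM movies)

Result:
genre     | rating
----------+-------
Animation | 9.3   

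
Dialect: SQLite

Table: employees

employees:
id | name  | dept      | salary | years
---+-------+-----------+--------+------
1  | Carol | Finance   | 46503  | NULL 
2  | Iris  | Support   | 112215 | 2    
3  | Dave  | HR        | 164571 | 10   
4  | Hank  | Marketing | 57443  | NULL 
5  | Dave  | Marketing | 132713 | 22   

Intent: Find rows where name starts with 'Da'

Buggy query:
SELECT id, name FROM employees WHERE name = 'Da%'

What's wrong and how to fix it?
Bug: Wildcards only work with LIKE; '=' treats '%' as a literal character

Fix: Replace '=' with LIKE so 'Da%' is treated as a pattern

Corrected query:
SELECT id, name FROM employees WHERE name LIKE 'Da%'

Result:
id | name
---+-----
3  | Dave
5  | Dave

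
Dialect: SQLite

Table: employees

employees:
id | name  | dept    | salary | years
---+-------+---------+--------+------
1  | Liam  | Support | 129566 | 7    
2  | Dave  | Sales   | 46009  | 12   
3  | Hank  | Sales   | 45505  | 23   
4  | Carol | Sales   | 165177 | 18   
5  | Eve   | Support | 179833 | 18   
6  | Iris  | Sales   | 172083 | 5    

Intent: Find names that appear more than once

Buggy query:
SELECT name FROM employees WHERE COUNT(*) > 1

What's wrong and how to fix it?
Bug: WHERE can't reference COUNT(*); aggregates are computed after WHERE

Fix: GROUP BY name, then filter groups with HAVING COUNT(*) > 1

Corrected query:
SELECT name FROM employees GROUP BY name HAVING COUNT(*) > 1

Result:
(no rows)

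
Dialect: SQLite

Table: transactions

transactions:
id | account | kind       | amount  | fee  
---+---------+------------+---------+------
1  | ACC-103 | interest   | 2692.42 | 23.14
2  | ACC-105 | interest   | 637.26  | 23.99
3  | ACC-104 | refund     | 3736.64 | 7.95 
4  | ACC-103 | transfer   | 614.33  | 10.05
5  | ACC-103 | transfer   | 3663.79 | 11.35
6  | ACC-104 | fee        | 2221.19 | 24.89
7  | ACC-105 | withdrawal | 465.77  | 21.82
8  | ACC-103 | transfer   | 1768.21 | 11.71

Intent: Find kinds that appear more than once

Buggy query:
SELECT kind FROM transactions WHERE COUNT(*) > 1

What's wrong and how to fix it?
Bug: COUNT(*) is an aggregate and cannot be used in WHERE

Fix: Group first, then use HAVING for the count condition

Corrected query:
SELECT kind FROM transactions GROUP BY kind HAVING COUNT(*) > 1

Result:
kind    
--------
interest
transfer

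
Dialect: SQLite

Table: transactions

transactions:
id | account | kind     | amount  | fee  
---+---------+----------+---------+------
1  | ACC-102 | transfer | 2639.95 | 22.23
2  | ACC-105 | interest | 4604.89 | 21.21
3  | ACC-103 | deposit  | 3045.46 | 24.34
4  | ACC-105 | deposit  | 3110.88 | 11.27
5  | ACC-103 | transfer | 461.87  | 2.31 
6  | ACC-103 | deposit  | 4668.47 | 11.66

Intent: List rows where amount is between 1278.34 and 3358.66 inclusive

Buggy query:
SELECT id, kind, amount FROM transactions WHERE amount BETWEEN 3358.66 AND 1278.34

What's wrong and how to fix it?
Bug: BETWEEN expects the lower bound first; with 3358.66 AND 1278.34 the range is empty

Fix: Swap the bounds so the smaller value comes first

Corrected query:
SELECT id, kind, amount FROM transactions WHERE amount BETWEEN 1278.34 AND 3358.66

Result:
id | kind     | amount 
---+----------+--------
1  | transfer | 2639.95
3  | deposit  | 3045.46
4  | deposit  | 3110.88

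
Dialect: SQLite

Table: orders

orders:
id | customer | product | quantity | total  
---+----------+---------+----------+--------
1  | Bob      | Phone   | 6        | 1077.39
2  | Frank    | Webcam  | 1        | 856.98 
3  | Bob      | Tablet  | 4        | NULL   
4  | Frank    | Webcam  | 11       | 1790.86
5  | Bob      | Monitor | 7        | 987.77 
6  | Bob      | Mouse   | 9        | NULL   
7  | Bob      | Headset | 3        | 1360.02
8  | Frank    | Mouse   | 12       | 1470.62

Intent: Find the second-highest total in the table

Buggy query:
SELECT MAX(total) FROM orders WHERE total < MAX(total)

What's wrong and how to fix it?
Bug: The inner MAX is an aggregate inside WHERE, which is not allowed

Fix: Compute the overall MAX in a subquery, then take MAX of rows below it

Corrected query:
SELECT MAX(total) FROM orders WHERE total < (SELECT MAX(total) FROM orders)

Result:
MAX(total)
----------
1470.62   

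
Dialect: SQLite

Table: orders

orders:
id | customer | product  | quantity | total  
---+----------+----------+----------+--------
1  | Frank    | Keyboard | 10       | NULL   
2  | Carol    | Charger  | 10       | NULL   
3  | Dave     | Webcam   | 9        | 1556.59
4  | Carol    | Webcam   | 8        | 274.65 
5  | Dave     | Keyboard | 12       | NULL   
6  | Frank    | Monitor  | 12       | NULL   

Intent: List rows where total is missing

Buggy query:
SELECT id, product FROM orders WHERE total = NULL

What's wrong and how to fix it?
Bug: Comparing to NULL with '=' never matches; NULL = NULL is unknown, not true

Fix: Use IS NULL to test for NULL

Corrected query:
SELECT id, product FROM orders WHERE total IS NULL

Result:
id | product 
---+---------
1  | Keyboard
2  | Charger 
5  | Keyboard
6  | Monitor 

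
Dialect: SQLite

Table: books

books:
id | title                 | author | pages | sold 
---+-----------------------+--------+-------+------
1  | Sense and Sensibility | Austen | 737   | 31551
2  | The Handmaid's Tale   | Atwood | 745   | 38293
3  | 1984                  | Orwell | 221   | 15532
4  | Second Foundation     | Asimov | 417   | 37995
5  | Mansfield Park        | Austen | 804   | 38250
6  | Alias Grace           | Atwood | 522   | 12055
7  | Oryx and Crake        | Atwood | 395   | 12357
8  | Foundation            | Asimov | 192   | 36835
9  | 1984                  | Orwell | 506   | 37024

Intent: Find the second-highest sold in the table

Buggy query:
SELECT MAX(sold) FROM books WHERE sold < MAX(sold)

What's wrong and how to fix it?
Bug: The inner MAX is an aggregate inside WHERE, which is not allowed

Fix: Put the inner MAX in a scalar subquery

Corrected query:
SELECT MAX(sold) FROM books WHERE sold < (SELECT MAX(sold) FROM books)

Result:
MAX(sold)
---------
38250    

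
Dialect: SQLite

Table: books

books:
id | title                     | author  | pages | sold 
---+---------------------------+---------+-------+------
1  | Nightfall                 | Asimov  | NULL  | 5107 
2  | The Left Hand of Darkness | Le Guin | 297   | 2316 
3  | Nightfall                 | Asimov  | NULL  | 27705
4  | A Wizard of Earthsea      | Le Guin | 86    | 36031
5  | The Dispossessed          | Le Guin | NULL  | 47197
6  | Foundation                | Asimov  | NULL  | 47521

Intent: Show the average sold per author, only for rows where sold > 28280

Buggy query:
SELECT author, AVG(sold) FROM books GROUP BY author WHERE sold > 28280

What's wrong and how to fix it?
Bug: WHERE cannot follow GROUP BY

Fix: Move the WHERE clause before GROUP BY

Corrected query:
SELECT author, AVG(sold) FROM books WHERE sold > 28280 GROUP BY author

Result:
author  | AVG(sold)
--------+----------
Asimov  | 47521    
Le Guin | 41614    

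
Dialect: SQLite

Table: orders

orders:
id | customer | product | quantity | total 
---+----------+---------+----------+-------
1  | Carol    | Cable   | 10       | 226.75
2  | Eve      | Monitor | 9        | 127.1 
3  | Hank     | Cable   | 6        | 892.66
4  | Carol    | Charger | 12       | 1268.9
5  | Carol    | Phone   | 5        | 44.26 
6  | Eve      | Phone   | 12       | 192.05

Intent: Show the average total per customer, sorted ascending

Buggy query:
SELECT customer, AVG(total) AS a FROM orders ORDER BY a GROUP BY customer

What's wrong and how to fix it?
Bug: GROUP BY must precede ORDER BY

Fix: Reorder: SELECT … FROM … GROUP BY … ORDER BY …

Corrected query:
SELECT customer, AVG(total) AS a FROM orders GROUP BY customer ORDER BY a

Result:
customer | a         
---------+-----------
Eve      | 159.575   
Carol    | 513.303333
Hank     | 892.66    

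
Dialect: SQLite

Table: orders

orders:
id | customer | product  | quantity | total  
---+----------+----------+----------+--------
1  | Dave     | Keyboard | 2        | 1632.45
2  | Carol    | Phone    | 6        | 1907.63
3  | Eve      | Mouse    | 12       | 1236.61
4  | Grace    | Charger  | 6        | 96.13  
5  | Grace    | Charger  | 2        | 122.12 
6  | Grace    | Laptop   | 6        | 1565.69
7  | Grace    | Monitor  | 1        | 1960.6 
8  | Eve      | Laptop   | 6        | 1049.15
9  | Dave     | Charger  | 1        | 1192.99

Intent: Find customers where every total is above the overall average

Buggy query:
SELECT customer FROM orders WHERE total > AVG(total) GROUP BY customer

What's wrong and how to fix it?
Bug: WHERE evaluates per row before aggregation, so AVG() is unavailable

Fix: Compute the overall average in a scalar subquery and compare each group's MIN against it in HAVING

Corrected query:
SELECT customer FROM orders GROUP BY customer HAVING MIN(total) > (SELECT AVG(total) FROM orders)

Result:
customer
--------
Carol   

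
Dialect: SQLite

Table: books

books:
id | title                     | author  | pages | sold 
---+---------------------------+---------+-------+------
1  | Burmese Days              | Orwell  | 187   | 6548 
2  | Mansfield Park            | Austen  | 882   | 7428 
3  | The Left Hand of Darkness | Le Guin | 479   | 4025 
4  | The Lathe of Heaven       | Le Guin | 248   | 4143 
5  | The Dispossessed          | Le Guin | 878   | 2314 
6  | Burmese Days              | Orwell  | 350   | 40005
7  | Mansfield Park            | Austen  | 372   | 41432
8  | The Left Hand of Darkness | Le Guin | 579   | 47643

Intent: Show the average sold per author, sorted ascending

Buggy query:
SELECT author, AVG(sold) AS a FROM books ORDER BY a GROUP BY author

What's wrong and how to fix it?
Bug: ORDER BY appears before GROUP BY; SQL clause order requires GROUP BY first

Fix: Move ORDER BY to the end, after GROUP BY

Corrected query:
SELECT author, AVG(sold) AS a FROM books GROUP BY author ORDER BY a

Result:
author  | a       
--------+---------
Le Guin | 14531.25
Orwell  | 23276.5 
Austen  | 24430   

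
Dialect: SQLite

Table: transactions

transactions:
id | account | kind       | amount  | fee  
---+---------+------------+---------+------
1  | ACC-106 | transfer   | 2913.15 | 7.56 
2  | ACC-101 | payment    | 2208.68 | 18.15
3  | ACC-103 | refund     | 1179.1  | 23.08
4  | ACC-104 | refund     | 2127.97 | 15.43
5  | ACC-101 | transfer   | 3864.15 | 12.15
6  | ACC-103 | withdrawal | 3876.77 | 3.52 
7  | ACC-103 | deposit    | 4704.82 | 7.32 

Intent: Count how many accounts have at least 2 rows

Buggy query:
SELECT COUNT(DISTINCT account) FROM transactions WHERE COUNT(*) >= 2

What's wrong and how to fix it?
Bug: WHERE filters individual rows, not groups, so a group-level COUNT is invalid there

Fix: Group first with HAVING COUNT(*) >= 2, then COUNT the resulting groups

Corrected query:
SELECT COUNT(*) FROM (SELECT account FROM transactions GROUP BY account HAVING COUNT(*) >= 2)

Result:
COUNT(*)
--------
2       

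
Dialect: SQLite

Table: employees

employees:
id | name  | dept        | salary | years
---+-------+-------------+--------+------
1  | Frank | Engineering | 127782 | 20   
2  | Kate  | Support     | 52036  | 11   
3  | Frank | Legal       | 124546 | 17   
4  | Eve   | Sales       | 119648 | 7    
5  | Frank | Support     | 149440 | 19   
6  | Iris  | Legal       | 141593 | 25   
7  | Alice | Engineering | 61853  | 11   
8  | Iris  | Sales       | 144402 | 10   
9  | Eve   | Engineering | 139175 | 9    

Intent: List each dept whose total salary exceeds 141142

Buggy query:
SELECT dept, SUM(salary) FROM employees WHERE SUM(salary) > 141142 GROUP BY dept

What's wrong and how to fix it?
Bug: Aggregate functions cannot appear in a WHERE clause

Fix: Use HAVING (which filters groups after aggregation) instead of WHERE

Corrected query:
SELECT dept, SUM(salary) FROM employees GROUP BY dept HAVING SUM(salary) > 141142

Result:
dept        | SUM(salary)
------------+------------
Engineering | 328810     
Legal       | 266139     
Sales       | 264050     
Support     | 201476     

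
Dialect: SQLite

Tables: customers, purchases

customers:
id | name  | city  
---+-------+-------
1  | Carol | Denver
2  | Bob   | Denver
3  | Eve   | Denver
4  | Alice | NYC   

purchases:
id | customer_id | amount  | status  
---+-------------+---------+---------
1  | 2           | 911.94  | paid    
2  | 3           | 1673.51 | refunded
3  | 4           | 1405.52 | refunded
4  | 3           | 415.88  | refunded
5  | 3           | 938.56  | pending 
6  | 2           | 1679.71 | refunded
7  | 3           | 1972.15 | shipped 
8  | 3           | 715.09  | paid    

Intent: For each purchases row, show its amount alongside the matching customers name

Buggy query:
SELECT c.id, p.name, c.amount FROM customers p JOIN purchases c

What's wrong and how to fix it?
Bug: Missing join condition: each purchases row is matched to all customers rows instead of just its own

Fix: Specify the join condition linking the foreign key to the parent id

Corrected query:
SELECT c.id, p.name, c.amount FROM customers p JOIN purchases c ON c.customer_id = p.id

Result:
id | name  | amount 
---+-------+--------
1  | Bob   | 911.94 
2  | Eve   | 1673.51
3  | Alice | 1405.52
4  | Eve   | 415.88 
5  | Eve   | 938.56 
6  | Bob   | 1679.71
7  | Eve   | 1972.15
8  | Eve   | 715.09 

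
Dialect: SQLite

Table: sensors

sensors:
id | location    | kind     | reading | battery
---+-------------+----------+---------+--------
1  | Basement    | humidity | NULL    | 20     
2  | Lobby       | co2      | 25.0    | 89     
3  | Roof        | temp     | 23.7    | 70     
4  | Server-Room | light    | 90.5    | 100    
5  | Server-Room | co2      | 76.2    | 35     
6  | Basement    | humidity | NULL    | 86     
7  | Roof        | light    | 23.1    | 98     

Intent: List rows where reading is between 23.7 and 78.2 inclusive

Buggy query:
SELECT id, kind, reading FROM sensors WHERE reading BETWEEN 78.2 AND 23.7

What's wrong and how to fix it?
Bug: The bounds are reversed; BETWEEN a AND b requires a <= b to match anything

Fix: Write BETWEEN 23.7 AND 78.2

Corrected query:
SELECT id, kind, reading FROM sensors WHERE reading BETWEEN 23.7 AND 78.2

Result:
id | kind | reading
---+------+--------
2  | co2  | 25     
3  | temp | 23.7   
5  | co2  | 76.2   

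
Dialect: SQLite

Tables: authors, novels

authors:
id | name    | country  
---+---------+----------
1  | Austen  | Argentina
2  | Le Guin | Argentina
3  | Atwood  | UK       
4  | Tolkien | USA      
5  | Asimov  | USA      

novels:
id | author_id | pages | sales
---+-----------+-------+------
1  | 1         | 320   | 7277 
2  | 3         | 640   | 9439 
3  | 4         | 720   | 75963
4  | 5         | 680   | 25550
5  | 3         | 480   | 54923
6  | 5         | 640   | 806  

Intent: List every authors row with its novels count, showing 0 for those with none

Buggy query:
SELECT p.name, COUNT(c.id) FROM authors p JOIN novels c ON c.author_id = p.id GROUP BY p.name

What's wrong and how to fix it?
Bug: An inner join excludes parents with zero children

Fix: Use LEFT JOIN so parents without children still appear (COUNT(c.id) gives 0)

Corrected query:
SELECT p.name, COUNT(c.id) FROM authors p LEFT JOIN novels c ON c.author_id = p.id GROUP BY p.name

Result:
name    | COUNT(c.id)
--------+------------
Asimov  | 2          
Atwood  | 2          
Austen  | 1          
Le Guin | 0          
Tolkien | 1          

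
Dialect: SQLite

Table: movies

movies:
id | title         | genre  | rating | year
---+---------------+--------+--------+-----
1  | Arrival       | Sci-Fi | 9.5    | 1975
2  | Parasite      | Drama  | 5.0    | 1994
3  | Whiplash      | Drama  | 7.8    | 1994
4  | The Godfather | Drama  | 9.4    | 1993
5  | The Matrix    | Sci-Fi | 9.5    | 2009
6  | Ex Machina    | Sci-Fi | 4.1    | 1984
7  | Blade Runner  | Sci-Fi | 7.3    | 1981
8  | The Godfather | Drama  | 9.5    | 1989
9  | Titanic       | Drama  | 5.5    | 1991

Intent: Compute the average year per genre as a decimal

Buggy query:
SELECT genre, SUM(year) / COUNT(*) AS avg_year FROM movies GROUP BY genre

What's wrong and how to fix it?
Bug: Both operands are integers, so '/' performs integer division and truncates

Fix: Multiply by 1.0 (or CAST to REAL) to force floating-point division

Corrected query:
SELECT genre, SUM(year) * 1.0 / COUNT(*) AS avg_year FROM movies GROUP BY genre

Result:
genre  | avg_year
-------+---------
Drama  | 1992.2  
Sci-Fi | 1987.25 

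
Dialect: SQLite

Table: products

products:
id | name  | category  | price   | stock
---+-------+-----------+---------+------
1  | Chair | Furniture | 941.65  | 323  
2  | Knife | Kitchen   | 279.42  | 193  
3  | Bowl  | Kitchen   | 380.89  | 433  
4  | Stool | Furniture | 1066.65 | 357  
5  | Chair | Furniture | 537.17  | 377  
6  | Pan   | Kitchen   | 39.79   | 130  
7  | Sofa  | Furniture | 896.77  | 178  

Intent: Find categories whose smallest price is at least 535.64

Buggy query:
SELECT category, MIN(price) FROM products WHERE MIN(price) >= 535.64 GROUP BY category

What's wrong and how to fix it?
Bug: Aggregates like MIN are computed per group after WHERE runs

Fix: Replace WHERE with HAVING after the GROUP BY

Corrected query:
SELECT category, MIN(price) FROM products GROUP BY category HAVING MIN(price) >= 535.64

Result:
category  | MIN(price)
----------+-----------
Furniture | 537.17    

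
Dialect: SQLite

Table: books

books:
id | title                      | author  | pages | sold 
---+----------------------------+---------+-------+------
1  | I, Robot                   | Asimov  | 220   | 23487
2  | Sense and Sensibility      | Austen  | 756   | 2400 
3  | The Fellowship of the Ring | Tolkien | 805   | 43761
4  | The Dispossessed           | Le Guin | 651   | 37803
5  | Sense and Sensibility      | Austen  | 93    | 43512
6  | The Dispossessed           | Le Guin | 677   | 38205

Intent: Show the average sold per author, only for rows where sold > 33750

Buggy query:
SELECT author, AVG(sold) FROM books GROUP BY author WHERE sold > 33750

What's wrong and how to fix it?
Bug: Row-level WHERE must come before GROUP BY in the clause order

Fix: Place WHERE between FROM and GROUP BY

Corrected query:
SELECT author, AVG(sold) FROM books WHERE sold > 33750 GROUP BY author

Result:
author  | AVG(sold)
--------+----------
Austen  | 43512    
Le Guin | 38004    
Tolkien | 43761    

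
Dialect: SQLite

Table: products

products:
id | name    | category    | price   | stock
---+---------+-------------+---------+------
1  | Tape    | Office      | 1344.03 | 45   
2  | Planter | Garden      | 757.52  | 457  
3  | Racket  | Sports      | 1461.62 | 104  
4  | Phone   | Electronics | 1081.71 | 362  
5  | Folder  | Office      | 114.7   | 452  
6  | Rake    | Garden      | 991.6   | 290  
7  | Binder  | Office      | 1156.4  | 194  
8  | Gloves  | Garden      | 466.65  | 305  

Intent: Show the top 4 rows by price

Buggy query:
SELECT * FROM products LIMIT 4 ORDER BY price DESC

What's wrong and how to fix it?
Bug: ORDER BY cannot follow LIMIT; LIMIT is the final clause

Fix: Sort with ORDER BY, then apply LIMIT

Corrected query:
SELECT * FROM products ORDER BY price DESC LIMIT 4

Result:
id | name   | category    | price   | stock
---+--------+-------------+---------+------
3  | Racket | Sports      | 1461.62 | 104  
1  | Tape   | Office      | 1344.03 | 45   
7  | Binder | Office      | 1156.4  | 194  
4  | Phone  | Electronics | 1081.71 | 362  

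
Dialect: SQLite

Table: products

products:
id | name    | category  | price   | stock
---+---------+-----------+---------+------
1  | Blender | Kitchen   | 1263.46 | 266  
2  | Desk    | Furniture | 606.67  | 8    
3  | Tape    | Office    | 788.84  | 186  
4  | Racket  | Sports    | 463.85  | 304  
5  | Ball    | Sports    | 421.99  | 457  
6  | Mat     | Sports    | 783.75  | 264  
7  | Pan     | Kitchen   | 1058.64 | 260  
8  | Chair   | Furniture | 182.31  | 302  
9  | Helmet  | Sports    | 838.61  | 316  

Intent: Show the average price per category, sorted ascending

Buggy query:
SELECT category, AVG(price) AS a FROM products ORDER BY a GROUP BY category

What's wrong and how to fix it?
Bug: GROUP BY must precede ORDER BY

Fix: Reorder: SELECT … FROM … GROUP BY … ORDER BY …

Corrected query:
SELECT category, AVG(price) AS a FROM products GROUP BY category ORDER BY a

Result:
category  | a      
----------+--------
Furniture | 394.49 
Sports    | 627.05 
Office    | 788.84 
Kitchen   | 1161.05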